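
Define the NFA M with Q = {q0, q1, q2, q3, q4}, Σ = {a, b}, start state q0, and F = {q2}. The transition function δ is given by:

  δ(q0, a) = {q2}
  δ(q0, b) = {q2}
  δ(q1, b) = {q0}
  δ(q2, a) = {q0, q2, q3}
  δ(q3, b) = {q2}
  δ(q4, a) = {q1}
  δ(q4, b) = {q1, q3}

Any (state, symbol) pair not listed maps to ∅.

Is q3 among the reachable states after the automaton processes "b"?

No

Start in {q0}.
Read 'b': {q0} → {q2}.
State q3 is not in {q2}.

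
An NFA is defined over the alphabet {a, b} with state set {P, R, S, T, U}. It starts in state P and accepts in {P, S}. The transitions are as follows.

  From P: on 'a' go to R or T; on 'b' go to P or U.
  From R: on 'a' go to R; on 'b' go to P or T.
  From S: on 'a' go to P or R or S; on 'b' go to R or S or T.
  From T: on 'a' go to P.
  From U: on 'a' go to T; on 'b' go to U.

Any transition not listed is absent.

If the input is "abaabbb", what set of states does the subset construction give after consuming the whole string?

Start in {P}.
Read 'a': P→{R, T}; now {R, T}.
Read 'b': R→{P, T}, T→∅; now {P, T}.
Read 'a': P→{R, T}, T→{P}; now {P, R, T}.
Read 'a': P→{R, T}, R→{R}, T→{P}; now {P, R, T}.
Read 'b': P→{P, U}, R→{P, T}, T→∅; now {P, T, U}.
Read 'b': P→{P, U}, T→∅, U→{U}; now {P, U}.
Read 'b': P→{P, U}, U→{U}; now {P, U}.

{P, U}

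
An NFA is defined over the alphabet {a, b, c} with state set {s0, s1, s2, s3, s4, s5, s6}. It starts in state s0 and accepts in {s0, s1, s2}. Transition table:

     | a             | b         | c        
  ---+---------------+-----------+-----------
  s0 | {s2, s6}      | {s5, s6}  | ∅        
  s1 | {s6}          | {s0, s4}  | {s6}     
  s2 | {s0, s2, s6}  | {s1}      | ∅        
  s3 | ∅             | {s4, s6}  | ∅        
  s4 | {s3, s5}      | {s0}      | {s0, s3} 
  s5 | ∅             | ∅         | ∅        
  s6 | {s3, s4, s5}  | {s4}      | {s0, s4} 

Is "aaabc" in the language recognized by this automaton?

Start in {s0}.
Read 'a': s0→{s2, s6}; now {s2, s6}.
Read 'a': s2→{s0, s2, s6}, s6→{s3, s4, s5}; now {s0, s2, s3, s4, s5, s6}.
Read 'a': s0→{s2, s6}, s2→{s0, s2, s6}, s3→∅, s4→{s3, s5}, s5→∅, s6→{s3, s4, s5}; now {s0, s2, s3, s4, s5, s6}.
Read 'b': s0→{s5, s6}, s2→{s1}, s3→{s4, s6}, s4→{s0}, s5→∅, s6→{s4}; now {s0, s1, s4, s5, s6}.
Read 'c': s0→∅, s1→{s6}, s4→{s0, s3}, s5→∅, s6→{s0, s4}; now {s0, s3, s4, s6}.
The final set {s0, s3, s4, s6} contains the accepting state s0.

Yes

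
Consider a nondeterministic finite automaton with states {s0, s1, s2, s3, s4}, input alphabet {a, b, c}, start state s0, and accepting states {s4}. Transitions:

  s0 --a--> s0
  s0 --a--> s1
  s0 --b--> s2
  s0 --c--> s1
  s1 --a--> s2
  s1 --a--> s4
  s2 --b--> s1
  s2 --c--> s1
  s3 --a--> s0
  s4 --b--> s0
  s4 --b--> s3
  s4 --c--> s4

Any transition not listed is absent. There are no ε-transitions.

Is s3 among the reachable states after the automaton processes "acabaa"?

Start in {s0}.
Read 'a': s0→{s0, s1}; now {s0, s1}.
Read 'c': s0→{s1}, s1→∅; now {s1}.
Read 'a': s1→{s2, s4}; now {s2, s4}.
Read 'b': s2→{s1}, s4→{s0, s3}; now {s0, s1, s3}.
Read 'a': s0→{s0, s1}, s1→{s2, s4}, s3→{s0}; now {s0, s1, s2, s4}.
Read 'a': s0→{s0, s1}, s1→{s2, s4}, s2→∅, s4→∅; now {s0, s1, s2, s4}.
State s3 is not in {s0, s1, s2, s4}.

No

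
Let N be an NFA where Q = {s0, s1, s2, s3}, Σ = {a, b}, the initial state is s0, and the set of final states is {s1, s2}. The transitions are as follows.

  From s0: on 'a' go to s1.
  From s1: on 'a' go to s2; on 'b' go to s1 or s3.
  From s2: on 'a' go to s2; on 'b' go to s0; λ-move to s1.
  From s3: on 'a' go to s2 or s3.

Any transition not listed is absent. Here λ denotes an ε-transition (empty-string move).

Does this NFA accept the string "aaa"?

Yes

Start in {s0}.
Read 'a': s0→{s1}; now {s1}.
Read 'a': s1→{s2}; union {s2}; ε-closure = {s1, s2}.
Read 'a': s1→{s2}, s2→{s2}; union {s2}; ε-closure = {s1, s2}.
The final set {s1, s2} contains the accepting states s1, s2.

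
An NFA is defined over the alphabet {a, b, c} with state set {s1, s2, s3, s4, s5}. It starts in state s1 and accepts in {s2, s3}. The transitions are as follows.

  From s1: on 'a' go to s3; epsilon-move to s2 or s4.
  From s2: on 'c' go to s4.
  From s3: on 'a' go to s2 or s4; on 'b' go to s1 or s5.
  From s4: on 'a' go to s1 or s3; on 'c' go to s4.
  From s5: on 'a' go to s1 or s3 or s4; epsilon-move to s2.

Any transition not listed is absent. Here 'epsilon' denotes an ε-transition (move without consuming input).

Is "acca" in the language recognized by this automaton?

Yes

Start: ε-closure({s1}) = {s1, s2, s4}.
Read 'a': s1→{s3}, s2→∅, s4→{s1, s3}; union {s1, s3}; ε-closure = {s1, s2, s3, s4}.
Read 'c': s1→∅, s2→{s4}, s3→∅, s4→{s4}; now {s4}.
Read 'c': s4→{s4}; now {s4}.
Read 'a': s4→{s1, s3}; union {s1, s3}; ε-closure = {s1, s2, s3, s4}.
The final set {s1, s2, s3, s4} contains the accepting states s2, s3.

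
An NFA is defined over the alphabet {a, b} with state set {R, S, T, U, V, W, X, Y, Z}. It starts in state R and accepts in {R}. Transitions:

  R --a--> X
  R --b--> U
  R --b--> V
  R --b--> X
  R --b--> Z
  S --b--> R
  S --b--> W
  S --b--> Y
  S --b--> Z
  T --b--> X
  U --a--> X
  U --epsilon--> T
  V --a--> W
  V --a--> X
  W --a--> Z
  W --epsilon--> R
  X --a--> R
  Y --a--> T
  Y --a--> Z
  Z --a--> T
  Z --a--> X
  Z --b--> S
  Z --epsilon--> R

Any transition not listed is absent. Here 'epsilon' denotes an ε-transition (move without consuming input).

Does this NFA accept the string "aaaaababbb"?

No

Start in {R}.
Read 'a': R→{X}; now {X}.
Read 'a': X→{R}; now {R}.
Read 'a': R→{X}; now {X}.
Read 'a': X→{R}; now {R}.
Read 'a': R→{X}; now {X}.
Read 'b': X→∅; now ∅.
The set is empty and remains empty for the remaining 4 symbols.
The final set ∅ contains no accepting state.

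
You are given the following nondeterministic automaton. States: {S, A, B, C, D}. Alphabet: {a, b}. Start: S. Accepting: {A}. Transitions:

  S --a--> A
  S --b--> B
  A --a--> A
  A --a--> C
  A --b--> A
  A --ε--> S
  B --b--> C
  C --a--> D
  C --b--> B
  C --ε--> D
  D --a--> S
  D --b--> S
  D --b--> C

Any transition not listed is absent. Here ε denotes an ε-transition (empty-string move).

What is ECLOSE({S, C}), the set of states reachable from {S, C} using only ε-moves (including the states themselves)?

{S, C, D}

Begin with {S, C}.
ε-move C → D; add D.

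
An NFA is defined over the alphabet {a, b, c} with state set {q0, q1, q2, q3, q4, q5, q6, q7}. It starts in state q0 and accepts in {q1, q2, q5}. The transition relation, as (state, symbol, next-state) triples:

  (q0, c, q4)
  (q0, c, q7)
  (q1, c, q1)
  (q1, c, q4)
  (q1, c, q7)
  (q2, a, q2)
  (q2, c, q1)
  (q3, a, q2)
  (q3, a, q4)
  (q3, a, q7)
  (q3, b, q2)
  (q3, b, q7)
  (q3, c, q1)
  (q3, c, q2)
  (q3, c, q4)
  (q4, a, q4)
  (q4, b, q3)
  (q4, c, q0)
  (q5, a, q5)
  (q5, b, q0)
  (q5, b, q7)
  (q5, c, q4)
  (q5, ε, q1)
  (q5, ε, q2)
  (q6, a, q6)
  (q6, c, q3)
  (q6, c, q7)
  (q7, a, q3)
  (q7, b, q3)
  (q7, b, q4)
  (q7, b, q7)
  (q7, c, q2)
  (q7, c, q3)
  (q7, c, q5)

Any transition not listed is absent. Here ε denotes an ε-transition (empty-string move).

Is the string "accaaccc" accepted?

Start in {q0}.
Read 'a': q0→∅; now ∅.
The set is empty and remains empty for the remaining 7 symbols.
The final set ∅ contains no accepting state.

No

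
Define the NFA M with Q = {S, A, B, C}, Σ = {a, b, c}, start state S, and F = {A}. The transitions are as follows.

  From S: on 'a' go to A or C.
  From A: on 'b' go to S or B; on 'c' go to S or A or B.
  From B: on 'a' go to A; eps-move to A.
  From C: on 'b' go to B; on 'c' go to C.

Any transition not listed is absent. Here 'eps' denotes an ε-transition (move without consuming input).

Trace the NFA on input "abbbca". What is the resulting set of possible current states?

Start in {S}.
Read 'a': S→{A, C}; now {A, C}.
Read 'b': A→{S, B}, C→{B}; union {S, B}; ε-closure = {S, A, B}.
Read 'b': S→∅, A→{S, B}, B→∅; union {S, B}; ε-closure = {S, A, B}.
Read 'b': S→∅, A→{S, B}, B→∅; union {S, B}; ε-closure = {S, A, B}.
Read 'c': S→∅, A→{S, A, B}, B→∅; now {S, A, B}.
Read 'a': S→{A, C}, A→∅, B→{A}; now {A, C}.

{A, C}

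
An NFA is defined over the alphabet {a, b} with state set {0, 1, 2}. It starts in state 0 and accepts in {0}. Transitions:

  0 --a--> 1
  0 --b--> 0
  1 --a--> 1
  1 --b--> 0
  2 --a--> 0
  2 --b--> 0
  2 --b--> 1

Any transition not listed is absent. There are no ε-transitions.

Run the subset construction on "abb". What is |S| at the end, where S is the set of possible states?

1

Start in {0}.
Read 'a': 0→{1}; now {1}.
Read 'b': 1→{0}; now {0}.
Read 'b': 0→{0}; now {0}.
That set has 1 state.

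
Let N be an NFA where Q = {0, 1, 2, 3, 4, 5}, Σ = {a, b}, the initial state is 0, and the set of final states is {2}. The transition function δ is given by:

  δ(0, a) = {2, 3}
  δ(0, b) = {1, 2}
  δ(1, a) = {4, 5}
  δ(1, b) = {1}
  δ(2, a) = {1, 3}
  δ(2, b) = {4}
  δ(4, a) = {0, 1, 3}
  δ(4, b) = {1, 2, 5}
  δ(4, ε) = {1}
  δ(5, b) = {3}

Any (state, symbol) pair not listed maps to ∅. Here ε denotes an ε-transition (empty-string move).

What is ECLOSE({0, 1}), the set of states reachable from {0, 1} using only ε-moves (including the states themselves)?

{0, 1}

Begin with {0, 1}.
No ε-moves leave this set, so the closure equals the set itself.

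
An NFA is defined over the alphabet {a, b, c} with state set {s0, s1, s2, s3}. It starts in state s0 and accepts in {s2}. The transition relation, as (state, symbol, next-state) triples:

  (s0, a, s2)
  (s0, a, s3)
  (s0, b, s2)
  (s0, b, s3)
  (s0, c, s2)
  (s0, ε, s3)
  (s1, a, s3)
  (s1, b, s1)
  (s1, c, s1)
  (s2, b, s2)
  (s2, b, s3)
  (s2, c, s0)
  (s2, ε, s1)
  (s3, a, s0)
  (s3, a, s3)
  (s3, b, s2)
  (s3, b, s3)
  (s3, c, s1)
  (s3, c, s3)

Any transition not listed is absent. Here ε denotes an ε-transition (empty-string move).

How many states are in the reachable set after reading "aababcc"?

3

Start: ε-closure({s0}) = {s0, s3}.
Read 'a': s0→{s2, s3}, s3→{s0, s3}; union {s0, s2, s3}; ε-closure = {s0, s1, s2, s3}.
Read 'a': s0→{s2, s3}, s1→{s3}, s2→∅, s3→{s0, s3}; union {s0, s2, s3}; ε-closure = {s0, s1, s2, s3}.
Read 'b': s0→{s2, s3}, s1→{s1}, s2→{s2, s3}, s3→{s2, s3}; now {s1, s2, s3}.
Read 'a': s1→{s3}, s2→∅, s3→{s0, s3}; now {s0, s3}.
Read 'b': s0→{s2, s3}, s3→{s2, s3}; union {s2, s3}; ε-closure = {s1, s2, s3}.
Read 'c': s1→{s1}, s2→{s0}, s3→{s1, s3}; now {s0, s1, s3}.
Read 'c': s0→{s2}, s1→{s1}, s3→{s1, s3}; now {s1, s2, s3}.
That set has 3 states.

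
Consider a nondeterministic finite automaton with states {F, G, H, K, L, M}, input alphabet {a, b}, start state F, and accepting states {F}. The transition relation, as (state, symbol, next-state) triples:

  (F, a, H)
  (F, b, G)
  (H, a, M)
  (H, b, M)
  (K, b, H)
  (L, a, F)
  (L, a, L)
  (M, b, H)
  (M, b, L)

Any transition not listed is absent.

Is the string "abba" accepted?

Yes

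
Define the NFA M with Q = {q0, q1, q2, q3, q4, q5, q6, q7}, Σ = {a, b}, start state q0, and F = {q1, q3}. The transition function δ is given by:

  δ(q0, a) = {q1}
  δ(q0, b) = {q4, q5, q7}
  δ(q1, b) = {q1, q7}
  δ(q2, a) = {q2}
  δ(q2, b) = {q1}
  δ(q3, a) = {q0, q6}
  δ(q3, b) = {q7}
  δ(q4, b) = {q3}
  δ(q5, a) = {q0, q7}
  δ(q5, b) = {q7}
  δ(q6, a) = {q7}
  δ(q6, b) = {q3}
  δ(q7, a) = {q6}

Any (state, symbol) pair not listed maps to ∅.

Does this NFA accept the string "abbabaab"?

Start in {q0}.
Read 'a': {q0} → {q1}.
Read 'b': {q1} → {q1, q7}.
Read 'b': {q1, q7} → {q1, q7}.
Read 'a': {q1, q7} → {q6}.
Read 'b': {q6} → {q3}.
Read 'a': {q3} → {q0, q6}.
Read 'a': {q0, q6} → {q1, q7}.
Read 'b': {q1, q7} → {q1, q7}.
The final set {q1, q7} contains the accepting state q1.

Yes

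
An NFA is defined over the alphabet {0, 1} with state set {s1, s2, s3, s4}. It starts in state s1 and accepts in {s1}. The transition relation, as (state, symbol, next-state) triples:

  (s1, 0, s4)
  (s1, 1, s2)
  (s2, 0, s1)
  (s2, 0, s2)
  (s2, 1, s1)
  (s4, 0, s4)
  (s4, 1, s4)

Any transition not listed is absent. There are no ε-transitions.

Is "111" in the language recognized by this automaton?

No

Start in {s1}.
Read '1': {s1} → {s2}.
Read '1': {s2} → {s1}.
Read '1': {s1} → {s2}.
The final set {s2} contains no accepting state.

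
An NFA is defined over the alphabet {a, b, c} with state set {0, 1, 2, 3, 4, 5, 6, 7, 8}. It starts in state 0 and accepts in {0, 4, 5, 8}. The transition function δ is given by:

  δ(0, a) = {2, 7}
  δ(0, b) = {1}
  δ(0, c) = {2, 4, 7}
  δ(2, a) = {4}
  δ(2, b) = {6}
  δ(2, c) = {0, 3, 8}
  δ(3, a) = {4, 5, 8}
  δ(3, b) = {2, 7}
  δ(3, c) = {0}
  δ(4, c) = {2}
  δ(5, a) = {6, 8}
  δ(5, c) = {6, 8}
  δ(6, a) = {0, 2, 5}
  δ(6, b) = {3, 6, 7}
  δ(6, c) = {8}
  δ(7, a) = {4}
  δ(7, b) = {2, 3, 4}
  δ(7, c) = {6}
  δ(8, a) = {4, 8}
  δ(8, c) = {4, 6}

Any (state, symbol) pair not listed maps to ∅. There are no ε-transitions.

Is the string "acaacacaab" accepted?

Start in {0}.
Read 'a': 0→{2, 7}; now {2, 7}.
Read 'c': 2→{0, 3, 8}, 7→{6}; now {0, 3, 6, 8}.
Read 'a': 0→{2, 7}, 3→{4, 5, 8}, 6→{0, 2, 5}, 8→{4, 8}; now {0, 2, 4, 5, 7, 8}.
Read 'a': 0→{2, 7}, 2→{4}, 4→∅, 5→{6, 8}, 7→{4}, 8→{4, 8}; now {2, 4, 6, 7, 8}.
Read 'c': 2→{0, 3, 8}, 4→{2}, 6→{8}, 7→{6}, 8→{4, 6}; now {0, 2, 3, 4, 6, 8}.
Read 'a': 0→{2, 7}, 2→{4}, 3→{4, 5, 8}, 4→∅, 6→{0, 2, 5}, 8→{4, 8}; now {0, 2, 4, 5, 7, 8}.
Read 'c': 0→{2, 4, 7}, 2→{0, 3, 8}, 4→{2}, 5→{6, 8}, 7→{6}, 8→{4, 6}; now {0, 2, 3, 4, 6, 7, 8}.
Read 'a': 0→{2, 7}, 2→{4}, 3→{4, 5, 8}, 4→∅, 6→{0, 2, 5}, 7→{4}, 8→{4, 8}; now {0, 2, 4, 5, 7, 8}.
Read 'a': 0→{2, 7}, 2→{4}, 4→∅, 5→{6, 8}, 7→{4}, 8→{4, 8}; now {2, 4, 6, 7, 8}.
Read 'b': 2→{6}, 4→∅, 6→{3, 6, 7}, 7→{2, 3, 4}, 8→∅; now {2, 3, 4, 6, 7}.
The final set {2, 3, 4, 6, 7} contains the accepting state 4.

Yes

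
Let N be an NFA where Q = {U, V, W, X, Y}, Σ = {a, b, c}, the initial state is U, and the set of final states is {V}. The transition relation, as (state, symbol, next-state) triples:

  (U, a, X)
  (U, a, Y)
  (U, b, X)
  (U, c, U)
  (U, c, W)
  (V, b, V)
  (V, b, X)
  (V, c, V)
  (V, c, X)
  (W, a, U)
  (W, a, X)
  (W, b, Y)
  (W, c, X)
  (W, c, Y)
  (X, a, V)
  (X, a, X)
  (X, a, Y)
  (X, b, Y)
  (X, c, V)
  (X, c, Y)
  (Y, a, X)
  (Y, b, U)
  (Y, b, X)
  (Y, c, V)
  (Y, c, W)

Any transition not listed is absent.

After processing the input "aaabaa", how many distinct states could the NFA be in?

3

Start in {U}.
Read 'a': {U} → {X, Y}.
Read 'a': {X, Y} → {V, X, Y}.
Read 'a': {V, X, Y} → {V, X, Y}.
Read 'b': {V, X, Y} → {U, V, X, Y}.
Read 'a': {U, V, X, Y} → {V, X, Y}.
Read 'a': {V, X, Y} → {V, X, Y}.
That set has 3 states.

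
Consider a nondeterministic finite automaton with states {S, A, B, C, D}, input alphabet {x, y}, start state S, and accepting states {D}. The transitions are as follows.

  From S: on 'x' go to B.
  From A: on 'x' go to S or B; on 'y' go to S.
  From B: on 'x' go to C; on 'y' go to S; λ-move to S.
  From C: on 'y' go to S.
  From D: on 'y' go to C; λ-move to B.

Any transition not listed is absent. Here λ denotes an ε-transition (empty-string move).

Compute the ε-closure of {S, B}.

Begin with {S, B}.
No ε-moves leave this set, so the closure equals the set itself.

{S, B}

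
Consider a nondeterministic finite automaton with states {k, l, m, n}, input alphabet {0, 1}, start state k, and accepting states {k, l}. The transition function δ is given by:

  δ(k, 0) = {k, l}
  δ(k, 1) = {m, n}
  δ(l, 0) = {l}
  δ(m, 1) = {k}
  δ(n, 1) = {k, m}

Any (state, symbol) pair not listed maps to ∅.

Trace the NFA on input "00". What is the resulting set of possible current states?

{k, l}

Start in {k}.
Read '0': {k} → {k, l}.
Read '0': {k, l} → {k, l}.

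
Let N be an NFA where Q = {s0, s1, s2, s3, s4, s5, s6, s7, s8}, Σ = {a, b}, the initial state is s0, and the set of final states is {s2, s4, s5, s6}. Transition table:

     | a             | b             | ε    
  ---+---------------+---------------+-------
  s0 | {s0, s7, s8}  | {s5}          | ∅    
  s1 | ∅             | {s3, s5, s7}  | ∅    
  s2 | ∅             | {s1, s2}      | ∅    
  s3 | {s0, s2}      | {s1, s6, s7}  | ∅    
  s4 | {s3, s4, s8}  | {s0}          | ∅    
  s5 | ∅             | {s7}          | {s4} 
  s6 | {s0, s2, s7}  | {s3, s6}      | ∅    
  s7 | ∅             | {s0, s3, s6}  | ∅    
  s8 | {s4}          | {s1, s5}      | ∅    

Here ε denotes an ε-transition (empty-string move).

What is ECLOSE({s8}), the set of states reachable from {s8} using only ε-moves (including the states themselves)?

Begin with {s8}.
No ε-moves leave this set, so the closure equals the set itself.

{s8}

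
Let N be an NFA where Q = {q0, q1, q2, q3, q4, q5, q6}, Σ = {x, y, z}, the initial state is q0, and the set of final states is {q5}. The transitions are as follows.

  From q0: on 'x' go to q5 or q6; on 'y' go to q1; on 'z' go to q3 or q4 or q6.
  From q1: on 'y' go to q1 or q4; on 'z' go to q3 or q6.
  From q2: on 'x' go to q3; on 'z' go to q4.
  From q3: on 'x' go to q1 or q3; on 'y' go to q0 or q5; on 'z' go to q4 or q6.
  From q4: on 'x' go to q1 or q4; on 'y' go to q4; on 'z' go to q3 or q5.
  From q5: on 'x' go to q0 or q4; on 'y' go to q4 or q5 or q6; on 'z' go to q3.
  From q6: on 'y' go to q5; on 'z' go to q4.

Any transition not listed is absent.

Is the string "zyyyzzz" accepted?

Start in {q0}.
Read 'z': q0→{q3, q4, q6}; now {q3, q4, q6}.
Read 'y': q3→{q0, q5}, q4→{q4}, q6→{q5}; now {q0, q4, q5}.
Read 'y': q0→{q1}, q4→{q4}, q5→{q4, q5, q6}; now {q1, q4, q5, q6}.
Read 'y': q1→{q1, q4}, q4→{q4}, q5→{q4, q5, q6}, q6→{q5}; now {q1, q4, q5, q6}.
Read 'z': q1→{q3, q6}, q4→{q3, q5}, q5→{q3}, q6→{q4}; now {q3, q4, q5, q6}.
Read 'z': q3→{q4, q6}, q4→{q3, q5}, q5→{q3}, q6→{q4}; now {q3, q4, q5, q6}.
Read 'z': q3→{q4, q6}, q4→{q3, q5}, q5→{q3}, q6→{q4}; now {q3, q4, q5, q6}.
The final set {q3, q4, q5, q6} contains the accepting state q5.

Yes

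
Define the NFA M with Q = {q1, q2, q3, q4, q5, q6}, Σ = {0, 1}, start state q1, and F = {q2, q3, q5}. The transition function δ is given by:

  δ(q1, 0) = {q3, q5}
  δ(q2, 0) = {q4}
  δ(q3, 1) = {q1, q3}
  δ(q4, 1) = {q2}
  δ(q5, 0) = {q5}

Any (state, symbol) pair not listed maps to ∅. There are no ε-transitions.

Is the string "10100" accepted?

No

Start in {q1}.
Read '1': q1→∅; now ∅.
The set is empty and remains empty for the remaining 4 symbols.
The final set ∅ contains no accepting state.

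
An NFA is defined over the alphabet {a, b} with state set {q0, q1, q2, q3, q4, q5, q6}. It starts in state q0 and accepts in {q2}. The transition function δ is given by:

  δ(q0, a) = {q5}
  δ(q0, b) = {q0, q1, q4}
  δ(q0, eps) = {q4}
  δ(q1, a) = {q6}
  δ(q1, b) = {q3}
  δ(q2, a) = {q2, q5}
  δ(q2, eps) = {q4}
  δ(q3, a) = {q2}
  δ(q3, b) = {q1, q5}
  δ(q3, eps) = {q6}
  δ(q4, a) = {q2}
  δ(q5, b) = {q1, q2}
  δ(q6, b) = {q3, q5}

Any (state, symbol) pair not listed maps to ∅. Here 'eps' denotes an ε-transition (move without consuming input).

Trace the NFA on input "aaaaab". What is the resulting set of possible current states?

{q1, q2, q4}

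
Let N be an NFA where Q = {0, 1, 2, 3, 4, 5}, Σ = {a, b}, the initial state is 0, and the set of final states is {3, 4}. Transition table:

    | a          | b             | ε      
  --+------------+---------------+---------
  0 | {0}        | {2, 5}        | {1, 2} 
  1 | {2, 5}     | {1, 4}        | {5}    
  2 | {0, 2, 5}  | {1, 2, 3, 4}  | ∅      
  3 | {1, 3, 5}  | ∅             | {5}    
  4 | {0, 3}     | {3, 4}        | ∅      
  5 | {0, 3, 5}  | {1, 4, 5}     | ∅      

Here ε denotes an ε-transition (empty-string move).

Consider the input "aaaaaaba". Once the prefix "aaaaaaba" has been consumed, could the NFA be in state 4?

No

Start: ε-closure({0}) = {0, 1, 2, 5}.
Read 'a': {0, 1, 2, 5} → {0, 1, 2, 3, 5}.
Read 'a': {0, 1, 2, 3, 5} → {0, 1, 2, 3, 5}.
Read 'a': {0, 1, 2, 3, 5} → {0, 1, 2, 3, 5}.
Read 'a': {0, 1, 2, 3, 5} → {0, 1, 2, 3, 5}.
Read 'a': {0, 1, 2, 3, 5} → {0, 1, 2, 3, 5}.
Read 'a': {0, 1, 2, 3, 5} → {0, 1, 2, 3, 5}.
Read 'b': {0, 1, 2, 3, 5} → {1, 2, 3, 4, 5}.
Read 'a': {1, 2, 3, 4, 5} → {0, 1, 2, 3, 5}.
State 4 is not in {0, 1, 2, 3, 5}.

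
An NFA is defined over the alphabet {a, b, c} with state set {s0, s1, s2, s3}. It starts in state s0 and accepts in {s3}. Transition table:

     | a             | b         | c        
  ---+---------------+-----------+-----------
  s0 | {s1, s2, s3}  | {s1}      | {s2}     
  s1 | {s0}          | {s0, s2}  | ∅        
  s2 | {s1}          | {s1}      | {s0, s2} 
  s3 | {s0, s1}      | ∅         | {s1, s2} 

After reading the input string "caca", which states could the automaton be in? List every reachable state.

∅

Start in {s0}.
Read 'c': s0→{s2}; now {s2}.
Read 'a': s2→{s1}; now {s1}.
Read 'c': s1→∅; now ∅.
The set is empty and remains empty for the remaining 1 symbol.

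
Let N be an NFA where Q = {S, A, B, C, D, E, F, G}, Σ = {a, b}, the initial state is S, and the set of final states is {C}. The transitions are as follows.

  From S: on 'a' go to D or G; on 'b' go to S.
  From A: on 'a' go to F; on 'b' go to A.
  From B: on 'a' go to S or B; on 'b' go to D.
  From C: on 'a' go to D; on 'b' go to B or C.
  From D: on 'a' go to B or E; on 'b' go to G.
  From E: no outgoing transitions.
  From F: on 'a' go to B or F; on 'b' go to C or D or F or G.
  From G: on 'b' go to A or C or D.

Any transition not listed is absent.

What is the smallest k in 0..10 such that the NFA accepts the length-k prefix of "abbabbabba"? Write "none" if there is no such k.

Start in {S}.
Read 'a': {S} → {D, G}.
Read 'b': {D, G} → {A, C, D, G}.
None of the earlier sets intersect F, but {A, C, D, G} does.

2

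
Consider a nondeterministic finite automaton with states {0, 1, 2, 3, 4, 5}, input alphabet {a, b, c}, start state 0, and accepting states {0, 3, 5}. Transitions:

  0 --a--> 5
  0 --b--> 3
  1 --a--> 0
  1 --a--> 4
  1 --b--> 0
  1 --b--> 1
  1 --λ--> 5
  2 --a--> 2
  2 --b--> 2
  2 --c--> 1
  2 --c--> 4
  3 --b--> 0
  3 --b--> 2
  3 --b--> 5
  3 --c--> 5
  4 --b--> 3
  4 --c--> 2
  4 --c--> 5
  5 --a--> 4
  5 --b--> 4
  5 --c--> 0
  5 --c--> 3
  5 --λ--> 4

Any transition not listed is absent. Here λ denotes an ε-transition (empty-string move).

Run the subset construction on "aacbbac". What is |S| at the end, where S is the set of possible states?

Start in {0}.
Read 'a': 0→{5}; union {5}; ε-closure = {4, 5}.
Read 'a': 4→∅, 5→{4}; now {4}.
Read 'c': 4→{2, 5}; union {2, 5}; ε-closure = {2, 4, 5}.
Read 'b': 2→{2}, 4→{3}, 5→{4}; now {2, 3, 4}.
Read 'b': 2→{2}, 3→{0, 2, 5}, 4→{3}; union {0, 2, 3, 5}; ε-closure = {0, 2, 3, 4, 5}.
Read 'a': 0→{5}, 2→{2}, 3→∅, 4→∅, 5→{4}; now {2, 4, 5}.
Read 'c': 2→{1, 4}, 4→{2, 5}, 5→{0, 3}; now {0, 1, 2, 3, 4, 5}.
That set has 6 states.

6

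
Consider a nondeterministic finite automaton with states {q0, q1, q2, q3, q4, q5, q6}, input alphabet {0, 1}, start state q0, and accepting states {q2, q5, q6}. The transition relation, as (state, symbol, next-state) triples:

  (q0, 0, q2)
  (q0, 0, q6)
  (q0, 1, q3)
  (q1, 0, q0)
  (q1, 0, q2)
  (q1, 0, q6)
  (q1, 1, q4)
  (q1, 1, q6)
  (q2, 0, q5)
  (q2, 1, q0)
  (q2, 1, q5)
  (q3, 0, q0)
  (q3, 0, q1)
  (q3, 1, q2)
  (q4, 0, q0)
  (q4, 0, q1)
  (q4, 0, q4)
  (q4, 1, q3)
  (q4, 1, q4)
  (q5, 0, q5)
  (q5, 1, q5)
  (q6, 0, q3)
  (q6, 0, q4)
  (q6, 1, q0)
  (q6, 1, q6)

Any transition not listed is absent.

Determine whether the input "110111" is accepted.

Start in {q0}.
Read '1': q0→{q3}; now {q3}.
Read '1': q3→{q2}; now {q2}.
Read '0': q2→{q5}; now {q5}.
Read '1': q5→{q5}; now {q5}.
Read '1': q5→{q5}; now {q5}.
Read '1': q5→{q5}; now {q5}.
The final set {q5} contains the accepting state q5.

Yes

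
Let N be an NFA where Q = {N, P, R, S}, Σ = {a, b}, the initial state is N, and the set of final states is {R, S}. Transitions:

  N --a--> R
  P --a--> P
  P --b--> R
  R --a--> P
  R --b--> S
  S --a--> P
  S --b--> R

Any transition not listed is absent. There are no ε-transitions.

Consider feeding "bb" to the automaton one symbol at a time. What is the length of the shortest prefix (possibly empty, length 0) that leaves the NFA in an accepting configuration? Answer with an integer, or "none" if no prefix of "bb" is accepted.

none

Start in {N}.
Read 'b': {N} → ∅.
The set is empty and remains empty for the remaining 1 symbol.
No reachable set along the way intersects F.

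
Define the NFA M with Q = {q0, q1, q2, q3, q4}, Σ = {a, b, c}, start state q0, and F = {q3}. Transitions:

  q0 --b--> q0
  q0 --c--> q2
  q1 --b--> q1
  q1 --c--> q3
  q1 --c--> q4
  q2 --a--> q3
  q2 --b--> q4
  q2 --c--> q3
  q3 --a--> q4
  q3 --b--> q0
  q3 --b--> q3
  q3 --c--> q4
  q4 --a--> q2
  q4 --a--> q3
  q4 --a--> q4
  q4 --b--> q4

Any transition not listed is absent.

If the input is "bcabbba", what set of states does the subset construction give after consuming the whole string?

Start in {q0}.
Read 'b': q0→{q0}; now {q0}.
Read 'c': q0→{q2}; now {q2}.
Read 'a': q2→{q3}; now {q3}.
Read 'b': q3→{q0, q3}; now {q0, q3}.
Read 'b': q0→{q0}, q3→{q0, q3}; now {q0, q3}.
Read 'b': q0→{q0}, q3→{q0, q3}; now {q0, q3}.
Read 'a': q0→∅, q3→{q4}; now {q4}.

{q4}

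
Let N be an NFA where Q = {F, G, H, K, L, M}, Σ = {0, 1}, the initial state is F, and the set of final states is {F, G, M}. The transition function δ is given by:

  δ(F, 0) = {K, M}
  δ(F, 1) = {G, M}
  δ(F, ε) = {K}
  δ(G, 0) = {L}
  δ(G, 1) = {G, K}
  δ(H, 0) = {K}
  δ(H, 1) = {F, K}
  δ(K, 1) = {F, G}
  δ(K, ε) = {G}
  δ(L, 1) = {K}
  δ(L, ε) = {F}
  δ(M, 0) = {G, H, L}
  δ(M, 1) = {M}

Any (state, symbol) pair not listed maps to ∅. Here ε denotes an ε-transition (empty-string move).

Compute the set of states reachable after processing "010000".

{F, G, H, K, L, M}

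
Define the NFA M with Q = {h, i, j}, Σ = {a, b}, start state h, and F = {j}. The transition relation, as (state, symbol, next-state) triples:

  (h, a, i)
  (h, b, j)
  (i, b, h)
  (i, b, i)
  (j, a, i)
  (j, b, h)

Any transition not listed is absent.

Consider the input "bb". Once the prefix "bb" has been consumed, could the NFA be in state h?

Yes

Start in {h}.
Read 'b': h→{j}; now {j}.
Read 'b': j→{h}; now {h}.
State h is in {h}.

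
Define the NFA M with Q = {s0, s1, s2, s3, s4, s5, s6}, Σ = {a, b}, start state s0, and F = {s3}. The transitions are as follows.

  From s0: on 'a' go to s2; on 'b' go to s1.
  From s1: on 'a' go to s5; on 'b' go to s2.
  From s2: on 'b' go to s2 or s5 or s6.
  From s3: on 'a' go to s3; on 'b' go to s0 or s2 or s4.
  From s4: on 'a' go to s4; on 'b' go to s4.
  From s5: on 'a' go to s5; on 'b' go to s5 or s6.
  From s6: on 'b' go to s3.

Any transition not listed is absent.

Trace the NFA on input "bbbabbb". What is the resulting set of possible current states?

{s0, s2, s3, s4, s5, s6}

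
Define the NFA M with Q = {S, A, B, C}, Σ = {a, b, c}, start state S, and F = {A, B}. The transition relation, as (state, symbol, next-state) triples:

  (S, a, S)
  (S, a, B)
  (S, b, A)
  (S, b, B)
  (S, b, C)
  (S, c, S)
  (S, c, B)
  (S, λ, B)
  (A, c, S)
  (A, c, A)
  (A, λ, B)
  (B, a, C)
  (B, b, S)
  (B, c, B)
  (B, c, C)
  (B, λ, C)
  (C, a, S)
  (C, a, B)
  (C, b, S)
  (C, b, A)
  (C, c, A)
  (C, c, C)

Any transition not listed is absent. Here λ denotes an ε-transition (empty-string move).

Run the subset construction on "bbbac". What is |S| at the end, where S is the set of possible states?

4

Start: ε-closure({S}) = {S, B, C}.
Read 'b': {S, B, C} → {S, A, B, C}.
Read 'b': {S, A, B, C} → {S, A, B, C}.
Read 'b': {S, A, B, C} → {S, A, B, C}.
Read 'a': {S, A, B, C} → {S, B, C}.
Read 'c': {S, B, C} → {S, A, B, C}.
That set has 4 states.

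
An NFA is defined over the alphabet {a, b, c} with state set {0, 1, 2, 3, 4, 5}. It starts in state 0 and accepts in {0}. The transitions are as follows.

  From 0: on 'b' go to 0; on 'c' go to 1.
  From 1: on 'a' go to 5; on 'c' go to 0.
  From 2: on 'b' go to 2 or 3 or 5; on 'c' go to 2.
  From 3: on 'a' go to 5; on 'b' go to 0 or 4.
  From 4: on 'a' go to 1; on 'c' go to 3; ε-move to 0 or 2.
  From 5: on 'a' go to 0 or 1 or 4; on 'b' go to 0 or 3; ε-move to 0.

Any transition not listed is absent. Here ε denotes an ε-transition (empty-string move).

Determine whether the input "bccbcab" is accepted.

Yes

Start in {0}.
Read 'b': {0} → {0}.
Read 'c': {0} → {1}.
Read 'c': {1} → {0}.
Read 'b': {0} → {0}.
Read 'c': {0} → {1}.
Read 'a': {1} → {0, 5}.
Read 'b': {0, 5} → {0, 3}.
The final set {0, 3} contains the accepting state 0.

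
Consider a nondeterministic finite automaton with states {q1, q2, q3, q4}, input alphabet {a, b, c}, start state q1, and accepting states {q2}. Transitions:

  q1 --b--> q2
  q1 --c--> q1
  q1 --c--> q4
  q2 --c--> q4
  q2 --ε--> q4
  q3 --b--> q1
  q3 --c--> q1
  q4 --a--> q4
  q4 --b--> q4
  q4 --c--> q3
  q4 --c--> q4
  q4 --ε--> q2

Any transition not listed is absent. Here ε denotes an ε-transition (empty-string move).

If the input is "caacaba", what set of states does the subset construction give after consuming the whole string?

Start in {q1}.
Read 'c': q1→{q1, q4}; union {q1, q4}; ε-closure = {q1, q2, q4}.
Read 'a': q1→∅, q2→∅, q4→{q4}; union {q4}; ε-closure = {q2, q4}.
Read 'a': q2→∅, q4→{q4}; union {q4}; ε-closure = {q2, q4}.
Read 'c': q2→{q4}, q4→{q3, q4}; union {q3, q4}; ε-closure = {q2, q3, q4}.
Read 'a': q2→∅, q3→∅, q4→{q4}; union {q4}; ε-closure = {q2, q4}.
Read 'b': q2→∅, q4→{q4}; union {q4}; ε-closure = {q2, q4}.
Read 'a': q2→∅, q4→{q4}; union {q4}; ε-closure = {q2, q4}.

{q2, q4}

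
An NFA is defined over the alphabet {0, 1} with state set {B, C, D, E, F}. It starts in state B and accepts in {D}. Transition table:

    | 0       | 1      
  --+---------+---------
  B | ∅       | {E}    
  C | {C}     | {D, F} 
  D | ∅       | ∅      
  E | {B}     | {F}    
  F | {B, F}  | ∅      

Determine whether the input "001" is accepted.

Start in {B}.
Read '0': B→∅; now ∅.
The set is empty and remains empty for the remaining 2 symbols.
The final set ∅ contains no accepting state.

No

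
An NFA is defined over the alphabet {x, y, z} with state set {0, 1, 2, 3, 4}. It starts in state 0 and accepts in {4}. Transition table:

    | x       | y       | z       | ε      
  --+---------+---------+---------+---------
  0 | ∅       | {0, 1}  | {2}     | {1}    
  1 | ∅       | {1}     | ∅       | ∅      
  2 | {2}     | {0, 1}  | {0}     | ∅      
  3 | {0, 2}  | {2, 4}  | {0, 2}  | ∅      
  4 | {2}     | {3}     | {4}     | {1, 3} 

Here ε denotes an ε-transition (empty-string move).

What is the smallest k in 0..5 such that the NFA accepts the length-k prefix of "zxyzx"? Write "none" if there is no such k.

Start: ε-closure({0}) = {0, 1}.
Read 'z': 0→{2}, 1→∅; now {2}.
Read 'x': 2→{2}; now {2}.
Read 'y': 2→{0, 1}; now {0, 1}.
Read 'z': 0→{2}, 1→∅; now {2}.
Read 'x': 2→{2}; now {2}.
No reachable set along the way intersects F.

none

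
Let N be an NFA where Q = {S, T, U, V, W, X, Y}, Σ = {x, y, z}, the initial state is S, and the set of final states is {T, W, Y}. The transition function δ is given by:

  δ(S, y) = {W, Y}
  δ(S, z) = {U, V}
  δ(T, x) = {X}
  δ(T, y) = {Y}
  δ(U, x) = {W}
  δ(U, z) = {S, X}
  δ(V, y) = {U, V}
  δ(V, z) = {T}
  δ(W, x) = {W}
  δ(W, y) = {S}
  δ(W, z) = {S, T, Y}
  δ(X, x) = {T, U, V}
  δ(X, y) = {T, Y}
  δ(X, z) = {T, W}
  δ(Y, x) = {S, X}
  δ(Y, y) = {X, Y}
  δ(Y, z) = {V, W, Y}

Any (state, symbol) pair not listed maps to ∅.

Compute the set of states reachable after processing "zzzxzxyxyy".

Start in {S}.
Read 'z': {S} → {U, V}.
Read 'z': {U, V} → {S, T, X}.
Read 'z': {S, T, X} → {T, U, V, W}.
Read 'x': {T, U, V, W} → {W, X}.
Read 'z': {W, X} → {S, T, W, Y}.
Read 'x': {S, T, W, Y} → {S, W, X}.
Read 'y': {S, W, X} → {S, T, W, Y}.
Read 'x': {S, T, W, Y} → {S, W, X}.
Read 'y': {S, W, X} → {S, T, W, Y}.
Read 'y': {S, T, W, Y} → {S, W, X, Y}.

{S, W, X, Y}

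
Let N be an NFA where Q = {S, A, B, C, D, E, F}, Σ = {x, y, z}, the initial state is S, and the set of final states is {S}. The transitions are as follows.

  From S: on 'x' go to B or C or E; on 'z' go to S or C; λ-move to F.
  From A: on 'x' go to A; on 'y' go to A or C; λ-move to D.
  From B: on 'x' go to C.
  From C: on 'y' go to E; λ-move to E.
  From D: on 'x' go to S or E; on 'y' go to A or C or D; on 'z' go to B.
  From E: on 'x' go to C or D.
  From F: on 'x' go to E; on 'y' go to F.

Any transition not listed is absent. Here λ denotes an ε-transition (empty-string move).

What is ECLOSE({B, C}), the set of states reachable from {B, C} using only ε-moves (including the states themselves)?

Begin with {B, C}.
ε-move C → E; add E.

{B, C, E}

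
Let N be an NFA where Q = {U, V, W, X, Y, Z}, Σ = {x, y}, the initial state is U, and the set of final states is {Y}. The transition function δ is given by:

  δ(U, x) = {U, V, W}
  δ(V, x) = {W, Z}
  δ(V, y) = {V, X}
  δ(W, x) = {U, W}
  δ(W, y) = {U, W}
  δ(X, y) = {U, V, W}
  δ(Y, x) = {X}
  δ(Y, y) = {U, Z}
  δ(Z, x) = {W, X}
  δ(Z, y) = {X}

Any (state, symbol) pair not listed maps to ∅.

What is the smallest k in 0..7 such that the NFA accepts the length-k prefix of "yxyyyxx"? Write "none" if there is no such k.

none

Start in {U}.
Read 'y': {U} → ∅.
The set is empty and remains empty for the remaining 6 symbols.
No reachable set along the way intersects F.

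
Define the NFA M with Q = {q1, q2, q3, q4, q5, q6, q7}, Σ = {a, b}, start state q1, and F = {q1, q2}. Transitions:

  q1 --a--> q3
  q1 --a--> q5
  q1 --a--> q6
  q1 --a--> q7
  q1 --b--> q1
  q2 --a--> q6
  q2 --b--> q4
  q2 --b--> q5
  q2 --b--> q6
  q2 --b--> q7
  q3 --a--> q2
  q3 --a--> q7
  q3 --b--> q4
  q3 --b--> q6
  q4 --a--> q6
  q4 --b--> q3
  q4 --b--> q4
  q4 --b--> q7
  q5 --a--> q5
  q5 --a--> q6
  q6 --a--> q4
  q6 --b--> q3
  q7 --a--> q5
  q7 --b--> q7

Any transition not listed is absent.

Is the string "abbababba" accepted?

Start in {q1}.
Read 'a': {q1} → {q3, q5, q6, q7}.
Read 'b': {q3, q5, q6, q7} → {q3, q4, q6, q7}.
Read 'b': {q3, q4, q6, q7} → {q3, q4, q6, q7}.
Read 'a': {q3, q4, q6, q7} → {q2, q4, q5, q6, q7}.
Read 'b': {q2, q4, q5, q6, q7} → {q3, q4, q5, q6, q7}.
Read 'a': {q3, q4, q5, q6, q7} → {q2, q4, q5, q6, q7}.
Read 'b': {q2, q4, q5, q6, q7} → {q3, q4, q5, q6, q7}.
Read 'b': {q3, q4, q5, q6, q7} → {q3, q4, q6, q7}.
Read 'a': {q3, q4, q6, q7} → {q2, q4, q5, q6, q7}.
The final set {q2, q4, q5, q6, q7} contains the accepting state q2.

Yes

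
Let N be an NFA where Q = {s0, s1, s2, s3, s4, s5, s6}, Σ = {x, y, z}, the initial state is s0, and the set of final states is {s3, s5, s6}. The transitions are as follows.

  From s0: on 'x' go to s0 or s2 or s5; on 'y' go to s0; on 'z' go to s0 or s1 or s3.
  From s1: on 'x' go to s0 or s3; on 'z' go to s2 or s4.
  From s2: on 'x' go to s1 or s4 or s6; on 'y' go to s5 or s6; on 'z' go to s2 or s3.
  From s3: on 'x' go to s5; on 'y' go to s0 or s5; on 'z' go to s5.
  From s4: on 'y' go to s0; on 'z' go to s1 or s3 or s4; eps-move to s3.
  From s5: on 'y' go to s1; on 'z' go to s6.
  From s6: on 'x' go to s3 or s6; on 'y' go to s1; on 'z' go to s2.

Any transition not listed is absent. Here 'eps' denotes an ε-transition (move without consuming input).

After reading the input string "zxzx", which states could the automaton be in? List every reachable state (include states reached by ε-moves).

{s0, s1, s2, s3, s4, s5, s6}

Start in {s0}.
Read 'z': {s0} → {s0, s1, s3}.
Read 'x': {s0, s1, s3} → {s0, s2, s3, s5}.
Read 'z': {s0, s2, s3, s5} → {s0, s1, s2, s3, s5, s6}.
Read 'x': {s0, s1, s2, s3, s5, s6} → {s0, s1, s2, s3, s4, s5, s6}.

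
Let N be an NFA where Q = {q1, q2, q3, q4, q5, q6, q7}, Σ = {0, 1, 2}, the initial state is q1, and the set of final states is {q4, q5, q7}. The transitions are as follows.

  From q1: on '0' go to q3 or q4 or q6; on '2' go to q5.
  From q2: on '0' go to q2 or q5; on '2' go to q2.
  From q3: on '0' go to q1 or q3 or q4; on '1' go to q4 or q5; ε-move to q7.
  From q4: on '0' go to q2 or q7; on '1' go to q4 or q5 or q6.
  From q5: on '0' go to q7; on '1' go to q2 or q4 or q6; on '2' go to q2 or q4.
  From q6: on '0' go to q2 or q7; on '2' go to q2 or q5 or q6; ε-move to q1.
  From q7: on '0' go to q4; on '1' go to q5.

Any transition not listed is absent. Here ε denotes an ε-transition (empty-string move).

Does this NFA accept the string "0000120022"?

Yes

Start in {q1}.
Read '0': {q1} → {q1, q3, q4, q6, q7}.
Read '0': {q1, q3, q4, q6, q7} → {q1, q2, q3, q4, q6, q7}.
Read '0': {q1, q2, q3, q4, q6, q7} → {q1, q2, q3, q4, q5, q6, q7}.
Read '0': {q1, q2, q3, q4, q5, q6, q7} → {q1, q2, q3, q4, q5, q6, q7}.
Read '1': {q1, q2, q3, q4, q5, q6, q7} → {q1, q2, q4, q5, q6}.
Read '2': {q1, q2, q4, q5, q6} → {q1, q2, q4, q5, q6}.
Read '0': {q1, q2, q4, q5, q6} → {q1, q2, q3, q4, q5, q6, q7}.
Read '0': {q1, q2, q3, q4, q5, q6, q7} → {q1, q2, q3, q4, q5, q6, q7}.
Read '2': {q1, q2, q3, q4, q5, q6, q7} → {q1, q2, q4, q5, q6}.
Read '2': {q1, q2, q4, q5, q6} → {q1, q2, q4, q5, q6}.
The final set {q1, q2, q4, q5, q6} contains the accepting states q4, q5.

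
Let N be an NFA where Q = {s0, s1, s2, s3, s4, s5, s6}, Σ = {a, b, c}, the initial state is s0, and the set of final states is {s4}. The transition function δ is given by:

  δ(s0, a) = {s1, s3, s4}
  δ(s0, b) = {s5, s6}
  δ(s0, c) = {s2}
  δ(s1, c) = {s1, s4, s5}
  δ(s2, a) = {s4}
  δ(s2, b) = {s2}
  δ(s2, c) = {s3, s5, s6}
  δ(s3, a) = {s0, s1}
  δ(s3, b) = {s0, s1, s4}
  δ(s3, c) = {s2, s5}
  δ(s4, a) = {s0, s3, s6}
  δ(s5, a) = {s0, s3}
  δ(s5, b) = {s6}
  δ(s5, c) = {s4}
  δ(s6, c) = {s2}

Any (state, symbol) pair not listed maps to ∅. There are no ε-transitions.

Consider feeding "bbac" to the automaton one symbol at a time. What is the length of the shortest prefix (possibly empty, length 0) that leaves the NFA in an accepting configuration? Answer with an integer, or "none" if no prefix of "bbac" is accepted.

none

Start in {s0}.
Read 'b': {s0} → {s5, s6}.
Read 'b': {s5, s6} → {s6}.
Read 'a': {s6} → ∅.
The set is empty and remains empty for the remaining 1 symbol.
No reachable set along the way intersects F.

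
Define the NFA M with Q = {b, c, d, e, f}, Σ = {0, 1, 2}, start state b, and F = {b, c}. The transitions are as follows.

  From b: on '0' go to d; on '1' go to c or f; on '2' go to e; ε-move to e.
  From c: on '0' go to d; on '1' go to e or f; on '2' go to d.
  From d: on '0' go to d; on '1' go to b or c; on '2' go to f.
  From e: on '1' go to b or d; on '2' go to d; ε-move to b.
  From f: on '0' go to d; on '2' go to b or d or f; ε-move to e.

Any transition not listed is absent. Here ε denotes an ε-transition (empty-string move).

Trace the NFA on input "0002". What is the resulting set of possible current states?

{b, e, f}

Start: ε-closure({b}) = {b, e}.
Read '0': b→{d}, e→∅; now {d}.
Read '0': d→{d}; now {d}.
Read '0': d→{d}; now {d}.
Read '2': d→{f}; union {f}; ε-closure = {b, e, f}.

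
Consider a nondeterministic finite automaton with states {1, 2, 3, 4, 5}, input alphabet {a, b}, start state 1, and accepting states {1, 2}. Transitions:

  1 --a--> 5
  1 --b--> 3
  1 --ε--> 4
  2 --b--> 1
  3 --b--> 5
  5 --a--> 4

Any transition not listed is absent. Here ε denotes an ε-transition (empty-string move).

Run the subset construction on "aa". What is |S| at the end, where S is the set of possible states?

Start: ε-closure({1}) = {1, 4}.
Read 'a': {1, 4} → {5}.
Read 'a': {5} → {4}.
That set has 1 state.

1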